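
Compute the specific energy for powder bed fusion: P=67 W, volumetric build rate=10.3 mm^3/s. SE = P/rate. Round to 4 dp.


SE = 67 / 10.3 = 6.5049 J/mm^3


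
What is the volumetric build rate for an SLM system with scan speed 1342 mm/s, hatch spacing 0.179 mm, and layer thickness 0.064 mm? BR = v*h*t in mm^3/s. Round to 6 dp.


Rate = 1342 * 0.179 * 0.064 = 15.373952 mm^3/s


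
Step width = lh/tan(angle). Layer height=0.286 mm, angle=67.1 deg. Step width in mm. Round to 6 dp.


step = 0.286 / tan(67.1) = 0.120811 mm


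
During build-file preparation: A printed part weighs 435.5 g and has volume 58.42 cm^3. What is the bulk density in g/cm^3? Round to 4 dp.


rho = 435.5 / 58.42 = 7.4546 g/cm^3


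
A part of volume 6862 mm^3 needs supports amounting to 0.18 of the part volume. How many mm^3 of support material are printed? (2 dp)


V_support = 6862 * 0.18 = 1235.16 mm^3


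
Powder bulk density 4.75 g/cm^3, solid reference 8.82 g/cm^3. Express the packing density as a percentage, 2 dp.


Packing = (4.75/8.82)*100 = 53.85 %


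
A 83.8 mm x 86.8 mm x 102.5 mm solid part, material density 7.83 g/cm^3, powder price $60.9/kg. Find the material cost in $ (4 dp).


V = 83.8 * 86.8 * 102.5 = 745568.6 mm^3 = 745.5686 cm^3
Mass = 745.5686 * 7.83 / 1000 = 5.83780214 kg
Cost = 5.83780214 * 60.9 = 355.5222 $


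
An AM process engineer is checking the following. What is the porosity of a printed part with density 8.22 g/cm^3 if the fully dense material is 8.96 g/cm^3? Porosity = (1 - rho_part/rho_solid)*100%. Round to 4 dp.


Porosity = (1-8.22/8.96)*100 = 8.2589 %


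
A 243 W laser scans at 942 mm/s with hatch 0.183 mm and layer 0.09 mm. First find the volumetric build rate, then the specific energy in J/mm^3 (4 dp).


Build rate = 942 * 0.183 * 0.09 = 15.51474 mm^3/s
SE = 243 / 15.51474 = 15.6625 J/mm^3


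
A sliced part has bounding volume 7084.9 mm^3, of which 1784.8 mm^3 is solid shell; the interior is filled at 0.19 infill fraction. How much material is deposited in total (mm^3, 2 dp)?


V_infill = (7084.9 - 1784.8) * 0.19 = 1007.02
V_total = 1784.8 + 1007.02 = 2791.82 mm^3


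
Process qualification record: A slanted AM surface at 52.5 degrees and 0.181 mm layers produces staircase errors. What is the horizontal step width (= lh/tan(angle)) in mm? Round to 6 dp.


step = 0.181 / tan(52.5) = 0.138886 mm


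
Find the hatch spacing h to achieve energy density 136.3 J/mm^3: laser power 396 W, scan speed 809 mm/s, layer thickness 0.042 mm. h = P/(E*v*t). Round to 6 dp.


h = 396 / (136.3*809*0.042) = 0.085507 mm


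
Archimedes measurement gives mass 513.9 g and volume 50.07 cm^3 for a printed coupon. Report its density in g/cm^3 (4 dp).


rho = 513.9 / 50.07 = 10.2636 g/cm^3


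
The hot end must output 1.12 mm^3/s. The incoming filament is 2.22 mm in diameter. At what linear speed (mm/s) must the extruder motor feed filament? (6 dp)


A = pi*(2.22/2)^2 = 3.870756
v = 1.12 / 3.870756 = 0.289349 mm/s


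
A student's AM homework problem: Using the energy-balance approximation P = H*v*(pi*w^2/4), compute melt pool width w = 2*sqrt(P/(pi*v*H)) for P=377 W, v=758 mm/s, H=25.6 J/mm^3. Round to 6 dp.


w = 2*sqrt(377/(pi*758*25.6)) = 0.157279 mm


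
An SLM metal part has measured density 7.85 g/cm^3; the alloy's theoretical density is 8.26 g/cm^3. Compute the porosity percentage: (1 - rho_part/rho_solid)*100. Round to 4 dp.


Porosity = (1-7.85/8.26)*100 = 4.9637 %


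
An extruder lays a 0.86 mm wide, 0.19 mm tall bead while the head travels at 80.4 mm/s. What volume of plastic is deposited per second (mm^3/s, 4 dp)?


Rate = 0.86 * 0.19 * 80.4 = 13.1374 mm^3/s


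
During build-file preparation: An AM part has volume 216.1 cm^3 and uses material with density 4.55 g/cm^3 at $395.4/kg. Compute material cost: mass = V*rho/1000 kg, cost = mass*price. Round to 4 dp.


Mass = 216.1*4.55/1000 = 0.983255 kg
Cost = 0.983255 * 395.4 = 388.779 $


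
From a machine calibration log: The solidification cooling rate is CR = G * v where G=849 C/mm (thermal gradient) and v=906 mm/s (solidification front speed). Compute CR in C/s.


CR = 849 * 906 = 769194 C/s


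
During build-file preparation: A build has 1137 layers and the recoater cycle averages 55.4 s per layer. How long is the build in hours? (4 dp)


t = 1137 * 55.4 / 3600 = 17.4972 hrs


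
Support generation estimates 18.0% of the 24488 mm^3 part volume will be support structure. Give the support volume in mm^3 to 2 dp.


V_support = 24488 * 0.18 = 4407.84 mm^3


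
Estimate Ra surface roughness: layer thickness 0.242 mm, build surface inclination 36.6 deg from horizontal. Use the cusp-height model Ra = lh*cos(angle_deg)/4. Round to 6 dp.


Ra = 0.242 * cos(36.6) / 4 = 0.04857 mm


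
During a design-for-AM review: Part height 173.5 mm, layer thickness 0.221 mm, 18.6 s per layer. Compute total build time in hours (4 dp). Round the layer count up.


Layers = ceil(173.5/0.221) = 786
t = 786 * 18.6 / 3600 = 4.061 hrs


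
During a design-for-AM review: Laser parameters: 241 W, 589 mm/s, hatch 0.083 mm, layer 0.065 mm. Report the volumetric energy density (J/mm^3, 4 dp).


E = 241 / (589*0.083*0.065) = 75.8421 J/mm^3


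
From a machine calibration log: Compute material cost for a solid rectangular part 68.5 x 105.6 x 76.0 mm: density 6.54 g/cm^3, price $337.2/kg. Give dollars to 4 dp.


V = 68.5 * 105.6 * 76.0 = 549753.6 mm^3 = 549.7536 cm^3
Mass = 549.7536 * 6.54 / 1000 = 3.59538854 kg
Cost = 3.59538854 * 337.2 = 1212.365 $


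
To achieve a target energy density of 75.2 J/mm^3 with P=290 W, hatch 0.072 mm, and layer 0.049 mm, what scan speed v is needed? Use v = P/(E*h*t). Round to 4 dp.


v = 290 / (75.2*0.072*0.049) = 1093.0791 mm/s


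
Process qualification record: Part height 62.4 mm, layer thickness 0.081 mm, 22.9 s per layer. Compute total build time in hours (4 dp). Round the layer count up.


Layers = ceil(62.4/0.081) = 771
t = 771 * 22.9 / 3600 = 4.9044 hrs


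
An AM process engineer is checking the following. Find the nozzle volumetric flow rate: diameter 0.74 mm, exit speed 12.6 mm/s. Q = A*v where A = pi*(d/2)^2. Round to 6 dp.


A = pi*(0.74/2)^2 = 0.43008403 mm^2
Q = 0.43008403 * 12.6 = 5.419059 mm^3/s


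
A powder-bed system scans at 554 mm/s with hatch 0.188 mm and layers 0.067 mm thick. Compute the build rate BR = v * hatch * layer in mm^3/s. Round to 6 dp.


Rate = 554 * 0.188 * 0.067 = 6.978184 mm^3/s


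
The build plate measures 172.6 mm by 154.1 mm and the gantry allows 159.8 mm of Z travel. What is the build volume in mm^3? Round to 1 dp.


V = 172.6 * 154.1 * 159.8 = 4250306.1 mm^3


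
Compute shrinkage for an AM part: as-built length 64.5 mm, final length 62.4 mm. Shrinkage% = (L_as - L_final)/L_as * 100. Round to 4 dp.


Shrinkage = ((64.5-62.4)/64.5)*100 = 3.2558 %


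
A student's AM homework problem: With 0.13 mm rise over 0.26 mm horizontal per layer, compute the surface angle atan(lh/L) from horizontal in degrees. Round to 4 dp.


angle = atan(0.13/0.26) = 26.5651 degrees


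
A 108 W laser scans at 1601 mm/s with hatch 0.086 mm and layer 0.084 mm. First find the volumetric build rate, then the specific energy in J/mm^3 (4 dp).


Build rate = 1601 * 0.086 * 0.084 = 11.565624 mm^3/s
SE = 108 / 11.565624 = 9.338 J/mm^3


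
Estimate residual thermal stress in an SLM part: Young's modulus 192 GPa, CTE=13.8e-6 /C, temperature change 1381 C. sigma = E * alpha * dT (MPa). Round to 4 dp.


sigma = 192*1000 * 13.8e-6 * 1381 = 3659.0976 MPa


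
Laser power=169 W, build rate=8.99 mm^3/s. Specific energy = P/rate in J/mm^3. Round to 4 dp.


SE = 169 / 8.99 = 18.7987 J/mm^3


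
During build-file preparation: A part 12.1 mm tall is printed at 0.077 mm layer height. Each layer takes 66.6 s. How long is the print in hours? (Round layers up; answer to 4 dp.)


Layers = ceil(12.1/0.077) = 158
t = 158 * 66.6 / 3600 = 2.923 hrs


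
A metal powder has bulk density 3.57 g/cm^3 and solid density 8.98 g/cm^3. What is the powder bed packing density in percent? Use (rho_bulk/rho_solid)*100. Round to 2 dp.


Packing = (3.57/8.98)*100 = 39.76 %


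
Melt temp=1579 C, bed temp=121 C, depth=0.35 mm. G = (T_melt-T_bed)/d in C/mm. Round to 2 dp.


G = (1579-121)/0.35 = 4165.71 C/mm


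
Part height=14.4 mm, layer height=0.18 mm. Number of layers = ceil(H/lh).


Layers = ceil(14.4/0.18) = 80


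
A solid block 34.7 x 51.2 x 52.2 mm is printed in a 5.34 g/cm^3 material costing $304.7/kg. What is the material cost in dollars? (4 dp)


V = 34.7 * 51.2 * 52.2 = 92740.608 mm^3 = 92.740608 cm^3
Mass = 92.740608 * 5.34 / 1000 = 0.49523485 kg
Cost = 0.49523485 * 304.7 = 150.8981 $


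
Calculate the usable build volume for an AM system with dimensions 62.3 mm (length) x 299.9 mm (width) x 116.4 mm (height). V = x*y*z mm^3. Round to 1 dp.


V = 62.3 * 299.9 * 116.4 = 2174790.8 mm^3


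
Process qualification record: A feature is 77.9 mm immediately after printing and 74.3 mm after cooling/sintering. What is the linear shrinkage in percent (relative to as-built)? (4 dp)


Shrinkage = ((77.9-74.3)/77.9)*100 = 4.6213 %


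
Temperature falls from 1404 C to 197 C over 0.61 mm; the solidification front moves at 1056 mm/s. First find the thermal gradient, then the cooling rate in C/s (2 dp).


G = (1404-197)/0.61 = 1978.68852459 C/mm
CR = 1978.68852459 * 1056 = 2089495.08 C/s


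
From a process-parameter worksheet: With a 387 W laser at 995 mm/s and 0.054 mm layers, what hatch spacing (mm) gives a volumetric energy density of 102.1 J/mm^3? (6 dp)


h = 387 / (102.1*995*0.054) = 0.070545 mm


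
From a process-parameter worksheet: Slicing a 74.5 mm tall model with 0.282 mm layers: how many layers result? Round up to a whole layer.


Layers = ceil(74.5/0.282) = 265


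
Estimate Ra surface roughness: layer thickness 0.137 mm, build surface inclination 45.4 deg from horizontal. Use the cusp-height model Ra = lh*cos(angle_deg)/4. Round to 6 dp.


Ra = 0.137 * cos(45.4) / 4 = 0.024049 mm


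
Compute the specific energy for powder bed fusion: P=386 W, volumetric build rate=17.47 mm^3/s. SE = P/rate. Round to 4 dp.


SE = 386 / 17.47 = 22.095 J/mm^3


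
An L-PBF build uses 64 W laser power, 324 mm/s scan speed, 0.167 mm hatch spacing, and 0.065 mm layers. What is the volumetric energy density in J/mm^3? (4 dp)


E = 64 / (324*0.167*0.065) = 18.1972 J/mm^3


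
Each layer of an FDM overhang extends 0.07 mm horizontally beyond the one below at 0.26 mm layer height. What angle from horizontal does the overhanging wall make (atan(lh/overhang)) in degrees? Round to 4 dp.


angle = atan(0.26/0.07) = 74.9315 degrees


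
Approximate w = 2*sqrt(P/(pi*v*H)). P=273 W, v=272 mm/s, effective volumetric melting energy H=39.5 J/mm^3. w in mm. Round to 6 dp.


w = 2*sqrt(273/(pi*272*39.5)) = 0.179868 mm


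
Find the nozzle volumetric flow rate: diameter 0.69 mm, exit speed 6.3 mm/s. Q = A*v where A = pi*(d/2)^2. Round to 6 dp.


A = pi*(0.69/2)^2 = 0.37392807 mm^2
Q = 0.37392807 * 6.3 = 2.355747 mm^3/s


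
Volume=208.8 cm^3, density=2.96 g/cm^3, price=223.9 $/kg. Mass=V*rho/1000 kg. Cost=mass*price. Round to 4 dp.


Mass = 208.8*2.96/1000 = 0.618048 kg
Cost = 0.618048 * 223.9 = 138.3809 $


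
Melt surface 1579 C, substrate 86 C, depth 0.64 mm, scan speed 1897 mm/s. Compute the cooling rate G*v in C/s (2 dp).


G = (1579-86)/0.64 = 2332.8125 C/mm
CR = 2332.8125 * 1897 = 4425345.31 C/s


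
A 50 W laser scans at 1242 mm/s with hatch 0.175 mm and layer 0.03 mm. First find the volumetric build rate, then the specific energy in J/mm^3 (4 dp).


Build rate = 1242 * 0.175 * 0.03 = 6.5205 mm^3/s
SE = 50 / 6.5205 = 7.6681 J/mm^3


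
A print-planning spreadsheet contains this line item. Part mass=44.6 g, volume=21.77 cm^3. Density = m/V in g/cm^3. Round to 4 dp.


rho = 44.6 / 21.77 = 2.0487 g/cm^3


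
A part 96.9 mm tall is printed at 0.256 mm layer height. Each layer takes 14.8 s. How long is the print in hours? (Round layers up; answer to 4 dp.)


Layers = ceil(96.9/0.256) = 379
t = 379 * 14.8 / 3600 = 1.5581 hrs


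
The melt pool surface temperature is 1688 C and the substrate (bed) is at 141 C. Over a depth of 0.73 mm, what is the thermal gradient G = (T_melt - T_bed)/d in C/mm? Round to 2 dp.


G = (1688-141)/0.73 = 2119.18 C/mm


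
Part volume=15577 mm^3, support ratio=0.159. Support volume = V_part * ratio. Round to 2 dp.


V_support = 15577 * 0.159 = 2476.74 mm^3


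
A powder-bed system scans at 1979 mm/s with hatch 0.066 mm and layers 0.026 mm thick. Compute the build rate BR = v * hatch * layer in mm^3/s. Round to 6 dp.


Rate = 1979 * 0.066 * 0.026 = 3.395964 mm^3/s


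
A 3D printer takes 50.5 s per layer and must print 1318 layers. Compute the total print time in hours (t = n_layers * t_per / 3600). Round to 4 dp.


t = 1318 * 50.5 / 3600 = 18.4886 hrs


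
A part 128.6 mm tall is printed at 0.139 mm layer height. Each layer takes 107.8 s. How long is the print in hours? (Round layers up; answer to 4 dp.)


Layers = ceil(128.6/0.139) = 926
t = 926 * 107.8 / 3600 = 27.7286 hrs


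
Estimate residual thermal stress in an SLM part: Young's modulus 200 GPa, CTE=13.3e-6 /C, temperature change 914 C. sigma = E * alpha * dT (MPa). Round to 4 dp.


sigma = 200*1000 * 13.3e-6 * 914 = 2431.24 MPa


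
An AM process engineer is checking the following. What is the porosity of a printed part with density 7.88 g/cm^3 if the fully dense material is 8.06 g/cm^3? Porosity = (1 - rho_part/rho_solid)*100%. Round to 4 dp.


Porosity = (1-7.88/8.06)*100 = 2.2333 %


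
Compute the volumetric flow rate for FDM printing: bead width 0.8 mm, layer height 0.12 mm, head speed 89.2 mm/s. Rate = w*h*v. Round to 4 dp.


Rate = 0.8 * 0.12 * 89.2 = 8.5632 mm^3/s


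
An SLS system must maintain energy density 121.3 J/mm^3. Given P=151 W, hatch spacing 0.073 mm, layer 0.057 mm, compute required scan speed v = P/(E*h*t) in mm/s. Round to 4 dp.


v = 151 / (121.3*0.073*0.057) = 299.1703 mm/s


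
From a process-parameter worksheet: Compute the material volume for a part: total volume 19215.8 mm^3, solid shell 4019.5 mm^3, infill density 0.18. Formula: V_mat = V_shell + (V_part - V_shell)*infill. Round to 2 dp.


V_infill = (19215.8 - 4019.5) * 0.18 = 2735.33
V_total = 4019.5 + 2735.33 = 6754.83 mm^3


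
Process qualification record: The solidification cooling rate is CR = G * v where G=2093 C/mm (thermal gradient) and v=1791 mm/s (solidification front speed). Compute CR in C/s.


CR = 2093 * 1791 = 3748563 C/s


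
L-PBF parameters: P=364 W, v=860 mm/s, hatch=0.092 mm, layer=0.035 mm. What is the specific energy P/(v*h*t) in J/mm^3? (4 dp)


Build rate = 860 * 0.092 * 0.035 = 2.7692 mm^3/s
SE = 364 / 2.7692 = 131.4459 J/mm^3


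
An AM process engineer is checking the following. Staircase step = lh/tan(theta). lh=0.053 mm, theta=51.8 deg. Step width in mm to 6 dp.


step = 0.053 / tan(51.8) = 0.041707 mm


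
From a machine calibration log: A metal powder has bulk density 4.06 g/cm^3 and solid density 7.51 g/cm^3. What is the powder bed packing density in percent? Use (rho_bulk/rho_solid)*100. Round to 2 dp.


Packing = (4.06/7.51)*100 = 54.06 %


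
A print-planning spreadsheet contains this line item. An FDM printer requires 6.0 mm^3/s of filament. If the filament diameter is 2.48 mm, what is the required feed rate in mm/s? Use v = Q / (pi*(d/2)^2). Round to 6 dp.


A = pi*(2.48/2)^2 = 4.830513
v = 6.0 / 4.830513 = 1.242104 mm/s


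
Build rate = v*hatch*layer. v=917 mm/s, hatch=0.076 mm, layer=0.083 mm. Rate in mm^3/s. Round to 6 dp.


Rate = 917 * 0.076 * 0.083 = 5.784436 mm^3/s


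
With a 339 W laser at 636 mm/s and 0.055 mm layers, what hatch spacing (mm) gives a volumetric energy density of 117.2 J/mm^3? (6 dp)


h = 339 / (117.2*636*0.055) = 0.08269 mm


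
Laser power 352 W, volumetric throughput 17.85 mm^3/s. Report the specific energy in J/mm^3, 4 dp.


SE = 352 / 17.85 = 19.7199 J/mm^3


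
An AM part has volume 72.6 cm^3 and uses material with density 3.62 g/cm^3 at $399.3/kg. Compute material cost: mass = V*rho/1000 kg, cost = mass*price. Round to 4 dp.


Mass = 72.6*3.62/1000 = 0.262812 kg
Cost = 0.262812 * 399.3 = 104.9408 $


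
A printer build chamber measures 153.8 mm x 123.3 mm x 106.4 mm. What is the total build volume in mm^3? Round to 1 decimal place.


V = 153.8 * 123.3 * 106.4 = 2017720.7 mm^3


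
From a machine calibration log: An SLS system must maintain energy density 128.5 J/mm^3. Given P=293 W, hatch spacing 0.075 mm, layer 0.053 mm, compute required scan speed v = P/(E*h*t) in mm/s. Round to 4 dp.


v = 293 / (128.5*0.075*0.053) = 573.6241 mm/s


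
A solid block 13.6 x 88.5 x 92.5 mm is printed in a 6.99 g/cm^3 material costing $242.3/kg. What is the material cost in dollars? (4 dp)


V = 13.6 * 88.5 * 92.5 = 111333.0 mm^3 = 111.333 cm^3
Mass = 111.333 * 6.99 / 1000 = 0.77821767 kg
Cost = 0.77821767 * 242.3 = 188.5621 $


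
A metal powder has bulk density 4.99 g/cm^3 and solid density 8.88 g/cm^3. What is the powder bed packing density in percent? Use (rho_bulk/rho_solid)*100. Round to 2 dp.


Packing = (4.99/8.88)*100 = 56.19 %


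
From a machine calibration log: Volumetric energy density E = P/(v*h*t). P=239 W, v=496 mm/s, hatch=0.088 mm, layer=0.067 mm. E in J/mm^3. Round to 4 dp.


E = 239 / (496*0.088*0.067) = 81.7257 J/mm^3


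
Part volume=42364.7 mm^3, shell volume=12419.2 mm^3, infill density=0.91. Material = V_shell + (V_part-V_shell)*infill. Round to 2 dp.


V_infill = (42364.7 - 12419.2) * 0.91 = 27250.41
V_total = 12419.2 + 27250.41 = 39669.61 mm^3


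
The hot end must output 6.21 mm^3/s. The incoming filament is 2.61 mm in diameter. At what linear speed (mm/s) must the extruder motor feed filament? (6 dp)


A = pi*(2.61/2)^2 = 5.350211
v = 6.21 / 5.350211 = 1.160702 mm/s


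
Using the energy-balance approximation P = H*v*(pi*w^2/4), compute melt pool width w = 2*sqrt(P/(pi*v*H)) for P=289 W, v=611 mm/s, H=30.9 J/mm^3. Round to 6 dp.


w = 2*sqrt(289/(pi*611*30.9)) = 0.139606 mm


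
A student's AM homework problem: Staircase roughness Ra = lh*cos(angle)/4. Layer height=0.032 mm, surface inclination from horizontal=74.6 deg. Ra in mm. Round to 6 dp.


Ra = 0.032 * cos(74.6) / 4 = 0.002124 mm


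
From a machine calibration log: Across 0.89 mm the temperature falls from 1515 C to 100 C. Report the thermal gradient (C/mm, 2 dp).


G = (1515-100)/0.89 = 1589.89 C/mm


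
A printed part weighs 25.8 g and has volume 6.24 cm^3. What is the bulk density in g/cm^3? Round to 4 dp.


rho = 25.8 / 6.24 = 4.1346 g/cm^3


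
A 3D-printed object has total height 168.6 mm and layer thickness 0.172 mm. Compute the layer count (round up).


Layers = ceil(168.6/0.172) = 981


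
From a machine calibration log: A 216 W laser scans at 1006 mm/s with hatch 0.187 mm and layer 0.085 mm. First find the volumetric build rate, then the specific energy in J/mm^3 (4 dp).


Build rate = 1006 * 0.187 * 0.085 = 15.99037 mm^3/s
SE = 216 / 15.99037 = 13.5081 J/mm^3


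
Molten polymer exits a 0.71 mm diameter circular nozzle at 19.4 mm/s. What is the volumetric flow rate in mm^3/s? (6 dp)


A = pi*(0.71/2)^2 = 0.39591921 mm^2
Q = 0.39591921 * 19.4 = 7.680833 mm^3/s


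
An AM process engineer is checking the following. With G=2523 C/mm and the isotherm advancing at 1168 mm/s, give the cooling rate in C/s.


CR = 2523 * 1168 = 2946864 C/s


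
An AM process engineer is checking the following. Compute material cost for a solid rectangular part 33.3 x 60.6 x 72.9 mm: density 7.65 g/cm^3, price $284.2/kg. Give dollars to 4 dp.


V = 33.3 * 60.6 * 72.9 = 147110.742 mm^3 = 147.110742 cm^3
Mass = 147.110742 * 7.65 / 1000 = 1.12539718 kg
Cost = 1.12539718 * 284.2 = 319.8379 $


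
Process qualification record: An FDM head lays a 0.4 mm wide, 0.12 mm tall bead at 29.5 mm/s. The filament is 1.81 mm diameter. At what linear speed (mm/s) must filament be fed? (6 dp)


Q = 0.4 * 0.12 * 29.5 = 1.416 mm^3/s
A_fil = pi*(1.81/2)^2 = 2.57304292 mm^2
v_feed = 1.416 / 2.57304292 = 0.550321 mm/s


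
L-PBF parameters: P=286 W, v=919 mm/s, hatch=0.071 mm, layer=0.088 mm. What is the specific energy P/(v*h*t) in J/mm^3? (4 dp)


Build rate = 919 * 0.071 * 0.088 = 5.741912 mm^3/s
SE = 286 / 5.741912 = 49.8092 J/mm^3


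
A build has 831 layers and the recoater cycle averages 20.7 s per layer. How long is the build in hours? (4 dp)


t = 831 * 20.7 / 3600 = 4.7783 hrs


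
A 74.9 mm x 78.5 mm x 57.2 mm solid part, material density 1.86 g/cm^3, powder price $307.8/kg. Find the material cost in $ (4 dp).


V = 74.9 * 78.5 * 57.2 = 336315.98 mm^3 = 336.31598 cm^3
Mass = 336.31598 * 1.86 / 1000 = 0.62554772 kg
Cost = 0.62554772 * 307.8 = 192.5436 $


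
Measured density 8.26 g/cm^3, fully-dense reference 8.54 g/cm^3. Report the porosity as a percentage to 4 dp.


Porosity = (1-8.26/8.54)*100 = 3.2787 %


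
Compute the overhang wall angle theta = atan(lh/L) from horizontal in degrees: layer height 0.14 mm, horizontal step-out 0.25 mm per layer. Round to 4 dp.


angle = atan(0.14/0.25) = 29.2488 degrees


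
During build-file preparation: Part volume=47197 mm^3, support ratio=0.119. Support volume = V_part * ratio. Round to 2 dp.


V_support = 47197 * 0.119 = 5616.44 mm^3


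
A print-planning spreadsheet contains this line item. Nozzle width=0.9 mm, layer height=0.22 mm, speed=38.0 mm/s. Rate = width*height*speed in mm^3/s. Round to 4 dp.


Rate = 0.9 * 0.22 * 38.0 = 7.524 mm^3/s


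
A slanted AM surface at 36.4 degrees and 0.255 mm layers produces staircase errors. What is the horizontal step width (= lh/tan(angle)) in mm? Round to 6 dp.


step = 0.255 / tan(36.4) = 0.345874 mm


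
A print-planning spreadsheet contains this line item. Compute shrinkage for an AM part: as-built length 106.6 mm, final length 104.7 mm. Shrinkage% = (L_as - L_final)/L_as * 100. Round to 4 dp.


Shrinkage = ((106.6-104.7)/106.6)*100 = 1.7824 %


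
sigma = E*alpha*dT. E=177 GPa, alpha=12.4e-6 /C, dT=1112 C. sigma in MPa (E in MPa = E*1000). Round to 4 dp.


sigma = 177*1000 * 12.4e-6 * 1112 = 2440.6176 MPa


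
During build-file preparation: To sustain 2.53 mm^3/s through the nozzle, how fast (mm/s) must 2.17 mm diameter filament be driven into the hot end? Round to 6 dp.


A = pi*(2.17/2)^2 = 3.698361
v = 2.53 / 3.698361 = 0.684087 mm/s


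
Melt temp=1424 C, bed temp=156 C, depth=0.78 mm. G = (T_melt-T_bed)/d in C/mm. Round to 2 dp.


G = (1424-156)/0.78 = 1625.64 C/mm


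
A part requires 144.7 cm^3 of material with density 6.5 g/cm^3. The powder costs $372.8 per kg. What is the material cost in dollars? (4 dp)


Mass = 144.7*6.5/1000 = 0.94055 kg
Cost = 0.94055 * 372.8 = 350.637 $


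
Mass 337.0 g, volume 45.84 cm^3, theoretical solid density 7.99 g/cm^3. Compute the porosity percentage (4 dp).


rho_part = 337.0 / 45.84 = 7.35165794 g/cm^3
Porosity = (1 - 7.35165794/7.99)*100 = 7.9893 %


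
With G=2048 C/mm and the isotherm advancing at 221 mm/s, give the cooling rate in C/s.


CR = 2048 * 221 = 452608 C/s


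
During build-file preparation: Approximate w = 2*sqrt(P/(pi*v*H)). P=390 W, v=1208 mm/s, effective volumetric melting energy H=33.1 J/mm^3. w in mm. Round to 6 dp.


w = 2*sqrt(390/(pi*1208*33.1)) = 0.11144 mm


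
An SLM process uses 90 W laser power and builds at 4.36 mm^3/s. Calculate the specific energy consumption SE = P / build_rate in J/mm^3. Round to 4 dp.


SE = 90 / 4.36 = 20.6422 J/mm^3


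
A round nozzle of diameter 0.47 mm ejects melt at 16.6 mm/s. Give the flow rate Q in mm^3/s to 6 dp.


A = pi*(0.47/2)^2 = 0.17349445 mm^2
Q = 0.17349445 * 16.6 = 2.880008 mm^3/s


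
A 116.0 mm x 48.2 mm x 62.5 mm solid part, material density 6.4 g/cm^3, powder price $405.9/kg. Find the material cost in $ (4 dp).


V = 116.0 * 48.2 * 62.5 = 349450.0 mm^3 = 349.45 cm^3
Mass = 349.45 * 6.4 / 1000 = 2.23648 kg
Cost = 2.23648 * 405.9 = 907.7872 $


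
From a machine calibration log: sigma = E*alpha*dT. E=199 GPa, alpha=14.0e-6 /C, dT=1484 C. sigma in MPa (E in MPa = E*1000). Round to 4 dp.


sigma = 199*1000 * 14.0e-6 * 1484 = 4134.424 MPa


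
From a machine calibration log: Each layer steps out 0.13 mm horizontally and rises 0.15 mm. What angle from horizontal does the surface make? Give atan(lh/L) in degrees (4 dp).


angle = atan(0.15/0.13) = 49.0856 degrees


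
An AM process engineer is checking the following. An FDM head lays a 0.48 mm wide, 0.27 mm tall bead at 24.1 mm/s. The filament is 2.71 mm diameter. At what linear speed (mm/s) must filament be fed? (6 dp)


Q = 0.48 * 0.27 * 24.1 = 3.12336 mm^3/s
A_fil = pi*(2.71/2)^2 = 5.76804265 mm^2
v_feed = 3.12336 / 5.76804265 = 0.541494 mm/s


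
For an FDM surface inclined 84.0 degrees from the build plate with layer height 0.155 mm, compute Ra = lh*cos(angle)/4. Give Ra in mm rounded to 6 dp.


Ra = 0.155 * cos(84.0) / 4 = 0.00405 mm


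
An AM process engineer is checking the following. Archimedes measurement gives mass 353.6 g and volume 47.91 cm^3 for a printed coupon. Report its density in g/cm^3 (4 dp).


rho = 353.6 / 47.91 = 7.3805 g/cm^3


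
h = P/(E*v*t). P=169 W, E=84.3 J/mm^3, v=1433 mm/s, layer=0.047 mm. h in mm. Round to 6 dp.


h = 169 / (84.3*1433*0.047) = 0.029766 mm


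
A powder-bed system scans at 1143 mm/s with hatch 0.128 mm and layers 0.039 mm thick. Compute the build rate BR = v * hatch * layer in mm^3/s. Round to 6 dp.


Rate = 1143 * 0.128 * 0.039 = 5.705856 mm^3/s


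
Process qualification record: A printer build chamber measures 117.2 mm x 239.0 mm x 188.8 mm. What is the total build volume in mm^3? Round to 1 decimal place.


V = 117.2 * 239.0 * 188.8 = 5288439.0 mm^3


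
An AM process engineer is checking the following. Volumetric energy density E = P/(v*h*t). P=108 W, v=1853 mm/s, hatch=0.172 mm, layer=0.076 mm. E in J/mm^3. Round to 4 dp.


E = 108 / (1853*0.172*0.076) = 4.4587 J/mm^3


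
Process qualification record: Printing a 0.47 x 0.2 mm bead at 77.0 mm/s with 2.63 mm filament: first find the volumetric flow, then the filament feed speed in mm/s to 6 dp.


Q = 0.47 * 0.2 * 77.0 = 7.238 mm^3/s
A_fil = pi*(2.63/2)^2 = 5.43252056 mm^2
v_feed = 7.238 / 5.43252056 = 1.332347 mm/s


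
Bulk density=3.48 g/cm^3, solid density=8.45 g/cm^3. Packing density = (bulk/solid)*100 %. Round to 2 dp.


Packing = (3.48/8.45)*100 = 41.18 %


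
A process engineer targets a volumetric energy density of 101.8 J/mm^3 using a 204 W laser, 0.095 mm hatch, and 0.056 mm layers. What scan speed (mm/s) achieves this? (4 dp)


v = 204 / (101.8*0.095*0.056) = 376.6784 mm/s


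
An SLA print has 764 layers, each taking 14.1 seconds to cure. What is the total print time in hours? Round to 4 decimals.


t = 764 * 14.1 / 3600 = 2.9923 hrs


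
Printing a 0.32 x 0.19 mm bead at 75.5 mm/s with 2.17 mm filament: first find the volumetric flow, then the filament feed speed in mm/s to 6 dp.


Q = 0.32 * 0.19 * 75.5 = 4.5904 mm^3/s
A_fil = pi*(2.17/2)^2 = 3.69836141 mm^2
v_feed = 4.5904 / 3.69836141 = 1.241198 mm/s


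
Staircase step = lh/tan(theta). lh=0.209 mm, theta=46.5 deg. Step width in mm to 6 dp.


step = 0.209 / tan(46.5) = 0.198334 mm


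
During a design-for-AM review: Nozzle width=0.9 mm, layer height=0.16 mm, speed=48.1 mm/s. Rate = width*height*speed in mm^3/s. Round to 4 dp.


Rate = 0.9 * 0.16 * 48.1 = 6.9264 mm^3/s


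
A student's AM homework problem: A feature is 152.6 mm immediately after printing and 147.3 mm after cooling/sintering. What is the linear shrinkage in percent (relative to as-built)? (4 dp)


Shrinkage = ((152.6-147.3)/152.6)*100 = 3.4731 %


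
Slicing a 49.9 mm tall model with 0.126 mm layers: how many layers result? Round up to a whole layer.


Layers = ceil(49.9/0.126) = 397


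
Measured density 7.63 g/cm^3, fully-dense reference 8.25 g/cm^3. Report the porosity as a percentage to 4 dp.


Porosity = (1-7.63/8.25)*100 = 7.5152 %


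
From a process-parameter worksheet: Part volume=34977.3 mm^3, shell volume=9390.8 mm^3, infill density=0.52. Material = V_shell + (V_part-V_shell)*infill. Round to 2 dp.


V_infill = (34977.3 - 9390.8) * 0.52 = 13304.98
V_total = 9390.8 + 13304.98 = 22695.78 mm^3


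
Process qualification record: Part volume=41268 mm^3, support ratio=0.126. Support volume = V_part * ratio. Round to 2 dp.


V_support = 41268 * 0.126 = 5199.77 mm^3


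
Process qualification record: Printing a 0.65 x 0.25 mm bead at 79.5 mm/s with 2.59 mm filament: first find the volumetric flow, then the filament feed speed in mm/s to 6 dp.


Q = 0.65 * 0.25 * 79.5 = 12.91875 mm^3/s
A_fil = pi*(2.59/2)^2 = 5.26852942 mm^2
v_feed = 12.91875 / 5.26852942 = 2.45206 mm/s


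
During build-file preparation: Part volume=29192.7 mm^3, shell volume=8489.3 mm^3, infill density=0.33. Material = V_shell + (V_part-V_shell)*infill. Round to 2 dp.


V_infill = (29192.7 - 8489.3) * 0.33 = 6832.12
V_total = 8489.3 + 6832.12 = 15321.42 mm^3


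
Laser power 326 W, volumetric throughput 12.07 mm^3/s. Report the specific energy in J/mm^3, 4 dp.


SE = 326 / 12.07 = 27.0091 J/mm^3


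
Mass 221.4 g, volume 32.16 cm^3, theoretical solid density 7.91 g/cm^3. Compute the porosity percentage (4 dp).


rho_part = 221.4 / 32.16 = 6.88432836 g/cm^3
Porosity = (1 - 6.88432836/7.91)*100 = 12.9668 %


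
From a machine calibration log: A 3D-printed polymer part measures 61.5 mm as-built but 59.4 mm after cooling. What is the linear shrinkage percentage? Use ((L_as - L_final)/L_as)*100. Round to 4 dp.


Shrinkage = ((61.5-59.4)/61.5)*100 = 3.4146 %


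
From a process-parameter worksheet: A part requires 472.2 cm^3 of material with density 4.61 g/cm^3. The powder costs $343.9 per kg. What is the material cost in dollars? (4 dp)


Mass = 472.2*4.61/1000 = 2.176842 kg
Cost = 2.176842 * 343.9 = 748.616 $


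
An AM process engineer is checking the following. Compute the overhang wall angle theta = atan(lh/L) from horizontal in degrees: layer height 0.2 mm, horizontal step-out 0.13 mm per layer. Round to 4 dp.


angle = atan(0.2/0.13) = 56.9761 degrees


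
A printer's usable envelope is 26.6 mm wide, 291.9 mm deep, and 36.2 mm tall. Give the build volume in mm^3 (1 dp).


V = 26.6 * 291.9 * 36.2 = 281076.3 mm^3


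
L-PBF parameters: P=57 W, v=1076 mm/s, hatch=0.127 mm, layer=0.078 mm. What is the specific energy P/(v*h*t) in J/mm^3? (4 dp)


Build rate = 1076 * 0.127 * 0.078 = 10.658856 mm^3/s
SE = 57 / 10.658856 = 5.3477 J/mm^3


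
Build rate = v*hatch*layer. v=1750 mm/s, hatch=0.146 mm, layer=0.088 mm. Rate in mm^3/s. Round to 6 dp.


Rate = 1750 * 0.146 * 0.088 = 22.484 mm^3/s


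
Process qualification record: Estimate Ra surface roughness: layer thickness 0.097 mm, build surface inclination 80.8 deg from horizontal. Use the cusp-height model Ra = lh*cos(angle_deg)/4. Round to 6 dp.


Ra = 0.097 * cos(80.8) / 4 = 0.003877 mm


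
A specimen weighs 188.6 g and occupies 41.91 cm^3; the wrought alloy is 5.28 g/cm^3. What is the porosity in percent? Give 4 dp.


rho_part = 188.6 / 41.91 = 4.5001193 g/cm^3
Porosity = (1 - 4.5001193/5.28)*100 = 14.7705 %


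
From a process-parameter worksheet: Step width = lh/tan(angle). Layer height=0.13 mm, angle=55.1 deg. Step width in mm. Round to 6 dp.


step = 0.13 / tan(55.1) = 0.090689 mm


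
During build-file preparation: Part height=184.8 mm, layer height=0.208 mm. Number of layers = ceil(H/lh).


Layers = ceil(184.8/0.208) = 889


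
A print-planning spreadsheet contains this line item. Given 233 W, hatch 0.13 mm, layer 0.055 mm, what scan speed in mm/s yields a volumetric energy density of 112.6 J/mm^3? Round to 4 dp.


v = 233 / (112.6*0.13*0.055) = 289.4086 mm/s


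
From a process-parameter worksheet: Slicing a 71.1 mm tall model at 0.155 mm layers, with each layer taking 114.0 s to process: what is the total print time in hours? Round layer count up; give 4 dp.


Layers = ceil(71.1/0.155) = 459
t = 459 * 114.0 / 3600 = 14.535 hrs


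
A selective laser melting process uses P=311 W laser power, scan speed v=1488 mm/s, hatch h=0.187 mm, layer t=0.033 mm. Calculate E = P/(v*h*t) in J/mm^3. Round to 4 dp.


E = 311 / (1488*0.187*0.033) = 33.869 J/mm^3


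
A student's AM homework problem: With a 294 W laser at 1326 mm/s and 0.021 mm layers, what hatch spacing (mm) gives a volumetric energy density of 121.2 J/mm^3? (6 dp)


h = 294 / (121.2*1326*0.021) = 0.087113 mm


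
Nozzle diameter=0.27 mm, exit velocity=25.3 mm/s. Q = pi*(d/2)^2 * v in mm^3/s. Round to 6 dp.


A = pi*(0.27/2)^2 = 0.05725553 mm^2
Q = 0.05725553 * 25.3 = 1.448565 mm^3/s


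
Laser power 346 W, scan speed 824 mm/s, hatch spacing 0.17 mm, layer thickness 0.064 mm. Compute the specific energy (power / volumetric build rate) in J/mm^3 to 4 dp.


Build rate = 824 * 0.17 * 0.064 = 8.96512 mm^3/s
SE = 346 / 8.96512 = 38.594 J/mm^3


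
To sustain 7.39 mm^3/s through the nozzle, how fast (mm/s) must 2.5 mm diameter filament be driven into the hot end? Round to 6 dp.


A = pi*(2.5/2)^2 = 4.908739
v = 7.39 / 4.908739 = 1.505478 mm/s


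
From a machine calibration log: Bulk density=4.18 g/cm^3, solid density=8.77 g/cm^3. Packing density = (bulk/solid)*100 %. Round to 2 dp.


Packing = (4.18/8.77)*100 = 47.66 %


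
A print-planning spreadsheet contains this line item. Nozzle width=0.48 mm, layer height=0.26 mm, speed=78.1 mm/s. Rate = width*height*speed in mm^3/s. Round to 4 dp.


Rate = 0.48 * 0.26 * 78.1 = 9.7469 mm^3/s


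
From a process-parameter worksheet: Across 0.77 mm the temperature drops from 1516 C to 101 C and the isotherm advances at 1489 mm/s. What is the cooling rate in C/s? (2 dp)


G = (1516-101)/0.77 = 1837.66233766 C/mm
CR = 1837.66233766 * 1489 = 2736279.22 C/s


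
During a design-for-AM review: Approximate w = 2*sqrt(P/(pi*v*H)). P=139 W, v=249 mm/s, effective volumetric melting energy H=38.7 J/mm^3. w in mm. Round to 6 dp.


w = 2*sqrt(139/(pi*249*38.7)) = 0.135521 mm


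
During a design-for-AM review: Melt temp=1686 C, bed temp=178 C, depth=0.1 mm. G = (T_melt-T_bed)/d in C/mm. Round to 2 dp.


G = (1686-178)/0.1 = 15080.0 C/mm


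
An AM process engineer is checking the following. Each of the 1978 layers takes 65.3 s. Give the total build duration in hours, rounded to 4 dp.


t = 1978 * 65.3 / 3600 = 35.8787 hrs


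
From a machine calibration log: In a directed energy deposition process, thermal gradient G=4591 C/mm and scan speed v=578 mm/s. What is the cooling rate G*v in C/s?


CR = 4591 * 578 = 2653598 C/s


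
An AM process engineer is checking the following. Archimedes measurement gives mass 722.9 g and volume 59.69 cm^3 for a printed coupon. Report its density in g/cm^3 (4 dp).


rho = 722.9 / 59.69 = 12.1109 g/cm^3


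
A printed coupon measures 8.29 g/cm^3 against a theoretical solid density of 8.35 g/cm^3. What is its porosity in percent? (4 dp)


Porosity = (1-8.29/8.35)*100 = 0.7186 %


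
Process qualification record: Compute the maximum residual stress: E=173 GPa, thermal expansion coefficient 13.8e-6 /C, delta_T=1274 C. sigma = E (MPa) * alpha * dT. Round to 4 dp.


sigma = 173*1000 * 13.8e-6 * 1274 = 3041.5476 MPa


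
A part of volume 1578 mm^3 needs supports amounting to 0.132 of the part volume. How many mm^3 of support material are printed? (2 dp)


V_support = 1578 * 0.132 = 208.3 mm^3


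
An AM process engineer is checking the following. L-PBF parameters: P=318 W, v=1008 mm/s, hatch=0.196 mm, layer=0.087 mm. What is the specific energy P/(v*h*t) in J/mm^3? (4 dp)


Build rate = 1008 * 0.196 * 0.087 = 17.188416 mm^3/s
SE = 318 / 17.188416 = 18.5008 J/mm^3


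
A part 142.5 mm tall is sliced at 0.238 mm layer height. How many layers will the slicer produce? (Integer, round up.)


Layers = ceil(142.5/0.238) = 599


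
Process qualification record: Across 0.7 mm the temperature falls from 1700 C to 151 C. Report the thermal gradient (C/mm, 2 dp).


G = (1700-151)/0.7 = 2212.86 C/mm


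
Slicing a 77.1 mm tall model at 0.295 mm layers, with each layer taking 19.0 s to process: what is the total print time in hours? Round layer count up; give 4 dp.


Layers = ceil(77.1/0.295) = 262
t = 262 * 19.0 / 3600 = 1.3828 hrs


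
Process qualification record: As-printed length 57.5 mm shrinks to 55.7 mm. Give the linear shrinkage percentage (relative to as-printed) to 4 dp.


Shrinkage = ((57.5-55.7)/57.5)*100 = 3.1304 %


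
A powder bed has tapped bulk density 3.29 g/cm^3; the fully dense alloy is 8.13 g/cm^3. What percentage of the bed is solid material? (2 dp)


Packing = (3.29/8.13)*100 = 40.47 %


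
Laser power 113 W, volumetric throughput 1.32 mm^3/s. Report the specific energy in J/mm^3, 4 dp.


SE = 113 / 1.32 = 85.6061 J/mm^3


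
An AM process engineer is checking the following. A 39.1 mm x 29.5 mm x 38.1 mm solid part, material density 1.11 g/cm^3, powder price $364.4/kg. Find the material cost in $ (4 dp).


V = 39.1 * 29.5 * 38.1 = 43946.445 mm^3 = 43.946445 cm^3
Mass = 43.946445 * 1.11 / 1000 = 0.04878055 kg
Cost = 0.04878055 * 364.4 = 17.7756 $


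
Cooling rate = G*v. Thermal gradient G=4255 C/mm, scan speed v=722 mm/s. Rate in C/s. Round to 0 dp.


CR = 4255 * 722 = 3072110 C/s


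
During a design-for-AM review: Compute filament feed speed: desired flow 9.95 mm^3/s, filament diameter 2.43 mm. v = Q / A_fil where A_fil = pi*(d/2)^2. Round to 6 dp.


A = pi*(2.43/2)^2 = 4.637698
v = 9.95 / 4.637698 = 2.145461 mm/s


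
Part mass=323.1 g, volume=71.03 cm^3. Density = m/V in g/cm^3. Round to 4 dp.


rho = 323.1 / 71.03 = 4.5488 g/cm^3


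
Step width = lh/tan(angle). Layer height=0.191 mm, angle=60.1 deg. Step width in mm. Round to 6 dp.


step = 0.191 / tan(60.1) = 0.10983 mm


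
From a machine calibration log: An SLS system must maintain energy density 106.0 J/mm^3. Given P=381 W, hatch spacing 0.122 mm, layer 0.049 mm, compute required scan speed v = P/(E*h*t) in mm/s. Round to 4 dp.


v = 381 / (106.0*0.122*0.049) = 601.2612 mm/s


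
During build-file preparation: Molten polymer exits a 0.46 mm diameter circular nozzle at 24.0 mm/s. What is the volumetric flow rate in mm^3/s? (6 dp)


A = pi*(0.46/2)^2 = 0.16619025 mm^2
Q = 0.16619025 * 24.0 = 3.988566 mm^3/s


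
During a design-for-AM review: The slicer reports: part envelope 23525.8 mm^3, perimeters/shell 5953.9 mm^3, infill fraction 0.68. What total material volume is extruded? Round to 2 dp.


V_infill = (23525.8 - 5953.9) * 0.68 = 11948.89
V_total = 5953.9 + 11948.89 = 17902.79 mm^3


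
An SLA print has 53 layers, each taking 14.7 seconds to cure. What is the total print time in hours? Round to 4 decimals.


t = 53 * 14.7 / 3600 = 0.2164 hrs


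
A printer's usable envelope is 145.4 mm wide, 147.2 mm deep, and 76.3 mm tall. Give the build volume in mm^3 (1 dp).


V = 145.4 * 147.2 * 76.3 = 1633039.7 mm^3


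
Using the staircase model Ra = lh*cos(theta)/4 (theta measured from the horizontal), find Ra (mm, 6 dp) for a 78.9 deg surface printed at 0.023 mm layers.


Ra = 0.023 * cos(78.9) / 4 = 0.001107 mm
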